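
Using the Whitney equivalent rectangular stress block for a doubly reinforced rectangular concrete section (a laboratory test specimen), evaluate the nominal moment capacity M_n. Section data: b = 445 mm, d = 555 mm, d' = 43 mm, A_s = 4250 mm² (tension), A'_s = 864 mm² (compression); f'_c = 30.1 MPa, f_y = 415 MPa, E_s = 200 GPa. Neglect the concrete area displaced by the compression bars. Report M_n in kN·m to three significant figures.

Assume both tension and compression steel yield.
Net tension couple steel: A_s − A'_s = 3386 mm².
a = (A_s − A'_s) f_y / (0.85 f'_c b) = 1405190/(0.85 × 30.1 × 445) = 123.42 mm.
c = a/β₁ = 123.42/0.835 = 147.81 mm; ε'_s = 0.003(c − d')/c = 0.0021 ≥ f_y/E_s = 0.0021, so compression steel does yield.
M_n = (A_s − A'_s) f_y (d − a/2) + A'_s f_y (d − d') = [1405190 × (555 − 61.71) + 358560 × (555 − 43)] × 10⁻⁶ = 693.17 + 183.58 = 876.75 kN·m.

M_n ≈ 877 kN·m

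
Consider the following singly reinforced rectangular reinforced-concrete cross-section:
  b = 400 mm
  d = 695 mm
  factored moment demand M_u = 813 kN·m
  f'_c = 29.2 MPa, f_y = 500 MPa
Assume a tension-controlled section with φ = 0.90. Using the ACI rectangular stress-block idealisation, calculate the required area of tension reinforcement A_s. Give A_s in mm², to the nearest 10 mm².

M_n = M_u/φ = 813/0.90 = 903.333 kN·m.
With M_n = 0.85 f'_c a b (d − a/2), solve the quadratic for a:
a = d − √(d² − 2M_n/(0.85 f'_c b)) = 695 − √(695² − 2 × 903.333×10⁶/(0.85 × 29.2 × 400)) = 146.32 mm.
A_s = 0.85 f'_c a b / f_y = 0.85 × 29.2 × 146.32 × 400 / 500 = 2905.3 mm².

A_s ≈ 2910 mm²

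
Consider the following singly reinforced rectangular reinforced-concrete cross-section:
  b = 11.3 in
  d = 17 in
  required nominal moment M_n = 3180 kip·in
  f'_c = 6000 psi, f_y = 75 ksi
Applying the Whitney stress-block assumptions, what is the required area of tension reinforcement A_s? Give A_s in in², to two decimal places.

From M_n = 0.85 f'_c a b (d − a/2):
a = d − √(d² − 2M_n/(0.85 f'_c b)) = 17 − √(17² − 2 × 3180/(0.85 × 6 × 11.3)) = 3.634 in.
A_s = 0.85 f'_c a b / f_y = 0.85 × 6 × 3.634 × 11.3 / 75 = 2.792 in².

A_s ≈ 2.79 in²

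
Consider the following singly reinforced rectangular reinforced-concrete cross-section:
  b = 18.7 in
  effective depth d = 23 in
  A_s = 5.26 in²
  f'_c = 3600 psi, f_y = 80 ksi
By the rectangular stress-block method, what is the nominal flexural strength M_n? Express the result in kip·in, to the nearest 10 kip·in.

M_n ≈ 8130 kip·in

T = A_s f_y = 5.26 × 80 = 420.8 kips.
a = T/(0.85 f'_c b) = 420.8/(0.85 × 3.6 × 18.7) = 7.354 in.
M_n = T(d − a/2) = 420.8 × (23 − 3.677) = 8131.1 kip·in.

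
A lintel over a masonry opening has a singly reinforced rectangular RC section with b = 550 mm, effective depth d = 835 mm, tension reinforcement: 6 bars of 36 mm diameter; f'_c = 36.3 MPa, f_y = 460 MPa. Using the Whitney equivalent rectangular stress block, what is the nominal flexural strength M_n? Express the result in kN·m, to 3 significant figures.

A_s = 6 × 1018 = 6108 mm².
T = A_s f_y = 6108 × 460 = 2809680 N = 2809.68 kN.
From C = T: a = T/(0.85 f'_c b) = 2809680/(0.85 × 36.3 × 550) = 165.57 mm.
M_n = T(d − a/2) = 2809.68 kN × (835 − 82.785) mm = 2113.48 kN·m.

M_n ≈ 2110 kN·m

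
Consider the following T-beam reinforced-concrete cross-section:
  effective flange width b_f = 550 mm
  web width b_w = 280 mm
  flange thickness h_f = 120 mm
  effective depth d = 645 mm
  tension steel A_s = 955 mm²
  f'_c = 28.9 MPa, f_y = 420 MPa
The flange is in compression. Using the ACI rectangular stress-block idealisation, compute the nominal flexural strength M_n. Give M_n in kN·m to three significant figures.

Tension: T = A_s f_y = 955 × 420 = 401100 N.
Try a within the flange: a = T/(0.85 f'_c b_f) = 401100/(0.85 × 28.9 × 550) = 29.69 mm.
Since a = 29.69 ≤ h_f = 120 mm, the stress block lies entirely in the flange; analyse as a rectangular beam of width b_f.
M_n = T(d − a/2) = 401100 × (645 − 14.845) = 252.76 × 10⁶ N·mm.
M_n = 252.76 kN·m.

M_n ≈ 253 kN·m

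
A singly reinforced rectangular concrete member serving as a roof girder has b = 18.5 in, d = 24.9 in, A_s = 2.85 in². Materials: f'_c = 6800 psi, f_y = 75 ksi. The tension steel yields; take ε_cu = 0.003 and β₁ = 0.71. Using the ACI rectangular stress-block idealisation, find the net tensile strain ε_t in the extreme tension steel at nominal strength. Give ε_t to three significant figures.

a = A_s f_y/(0.85 f'_c b) = 1.999 in.
β₁ = 0.71, so c = a/β₁ = 1.999/0.71 = 2.815 in.
From the linear strain diagram with ε_cu = 0.003: ε_t = 0.003 (d − c)/c = 0.003 × (24.9 − 2.815)/2.815 = 0.0235.
Since ε_t ≥ 0.005, the section is tension-controlled.

ε_t ≈ 0.0235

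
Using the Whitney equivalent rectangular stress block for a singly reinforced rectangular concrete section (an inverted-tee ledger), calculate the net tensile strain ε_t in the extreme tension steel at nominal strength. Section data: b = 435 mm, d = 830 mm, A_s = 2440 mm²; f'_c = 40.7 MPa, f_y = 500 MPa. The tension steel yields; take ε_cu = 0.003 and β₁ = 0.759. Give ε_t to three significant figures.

ε_t ≈ 0.0203

a = A_s f_y/(0.85 f'_c b) = 81.07 mm.
β₁ = 0.759, so c = a/β₁ = 81.07/0.759 = 106.81 mm.
From the linear strain diagram with ε_cu = 0.003: ε_t = 0.003 (d − c)/c = 0.003 × (830 − 106.81)/106.81 = 0.0203.
Since ε_t ≥ 0.005, the section is tension-controlled.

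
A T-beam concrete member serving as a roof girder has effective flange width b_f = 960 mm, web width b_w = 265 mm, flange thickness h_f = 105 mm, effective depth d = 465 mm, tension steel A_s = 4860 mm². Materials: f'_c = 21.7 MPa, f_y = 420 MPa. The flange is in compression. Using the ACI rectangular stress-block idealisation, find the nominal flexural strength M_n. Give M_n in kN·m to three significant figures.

M_n ≈ 829 kN·m

Tension: T = A_s f_y = 4860 × 420 = 2041200 N.
Try a within the flange: a = T/(0.85 f'_c b_f) = 2041200/(0.85 × 21.7 × 960) = 115.28 mm.
a = 115.28 > h_f = 105 mm: the block extends into the web. Split into flange-overhang and web parts.
C_f = 0.85 f'_c (b_f − b_w) h_f = 0.85 × 21.7 × (960 − 265) × 105 = 1346024 N.
Remaining web compression depth: a_w = (T − C_f)/(0.85 f'_c b_w) = (2041200 − 1346024)/(0.85 × 21.7 × 265) = 142.22 mm.
M_n = C_f(d − h_f/2) + (T − C_f)(d − a_w/2) = 1346024 × (465 − 52.5) + 695176 × (465 − 71.11) = 555.23 + 273.82 = 829.05 × 10⁶ N·mm.
M_n = 829.05 kN·m.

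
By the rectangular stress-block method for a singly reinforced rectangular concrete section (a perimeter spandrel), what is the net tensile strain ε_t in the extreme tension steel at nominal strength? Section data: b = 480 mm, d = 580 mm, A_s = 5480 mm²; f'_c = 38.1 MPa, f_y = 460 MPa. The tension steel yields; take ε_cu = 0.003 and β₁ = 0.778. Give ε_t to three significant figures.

ε_t ≈ 0.00535

a = A_s f_y/(0.85 f'_c b) = 162.16 mm.
β₁ = 0.778, so c = a/β₁ = 162.16/0.778 = 208.43 mm.
From the linear strain diagram with ε_cu = 0.003: ε_t = 0.003 (d − c)/c = 0.003 × (580 − 208.43)/208.43 = 0.00535.
Since ε_t ≥ 0.005, the section is tension-controlled.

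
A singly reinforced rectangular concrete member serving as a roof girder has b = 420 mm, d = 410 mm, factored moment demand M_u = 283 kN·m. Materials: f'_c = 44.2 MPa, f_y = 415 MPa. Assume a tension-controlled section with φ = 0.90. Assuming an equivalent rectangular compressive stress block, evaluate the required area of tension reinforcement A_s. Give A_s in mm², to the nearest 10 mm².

A_s ≈ 1970 mm²

M_n = M_u/φ = 283/0.90 = 314.444 kN·m.
With M_n = 0.85 f'_c a b (d − a/2), solve the quadratic for a:
a = d − √(d² − 2M_n/(0.85 f'_c b)) = 410 − √(410² − 2 × 314.444×10⁶/(0.85 × 44.2 × 420)) = 51.89 mm.
A_s = 0.85 f'_c a b / f_y = 0.85 × 44.2 × 51.89 × 420 / 415 = 1973.0 mm².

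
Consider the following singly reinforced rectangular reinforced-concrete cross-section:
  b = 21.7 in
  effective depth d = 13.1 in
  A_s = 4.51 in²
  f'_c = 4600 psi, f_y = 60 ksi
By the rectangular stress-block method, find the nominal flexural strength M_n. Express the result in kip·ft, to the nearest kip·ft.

M_n ≈ 259 kip·ft

T = A_s f_y = 4.51 × 60 = 270.6 kips.
a = T/(0.85 f'_c b) = 270.6/(0.85 × 4.6 × 21.7) = 3.189 in.
M_n = T(d − a/2) = 270.6 × (13.1 − 1.5945) = 3113.4 kip·in = 3113.4/12 = 259.45 kip·ft.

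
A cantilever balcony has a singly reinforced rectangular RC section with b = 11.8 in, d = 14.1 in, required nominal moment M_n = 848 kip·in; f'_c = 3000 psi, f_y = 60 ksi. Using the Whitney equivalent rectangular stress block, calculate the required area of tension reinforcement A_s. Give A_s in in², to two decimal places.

A_s ≈ 1.09 in²

From M_n = 0.85 f'_c a b (d − a/2):
a = d − √(d² − 2M_n/(0.85 f'_c b)) = 14.1 − √(14.1² − 2 × 848/(0.85 × 3 × 11.8)) = 2.165 in.
A_s = 0.85 f'_c a b / f_y = 0.85 × 3 × 2.165 × 11.8 / 60 = 1.086 in².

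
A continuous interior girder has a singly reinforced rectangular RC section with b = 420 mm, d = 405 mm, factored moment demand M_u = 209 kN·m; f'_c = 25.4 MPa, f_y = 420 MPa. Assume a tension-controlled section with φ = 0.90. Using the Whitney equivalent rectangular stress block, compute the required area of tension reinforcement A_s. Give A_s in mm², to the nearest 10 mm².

M_n = M_u/φ = 209/0.90 = 232.222 kN·m.
With M_n = 0.85 f'_c a b (d − a/2), solve the quadratic for a:
a = d − √(d² − 2M_n/(0.85 f'_c b)) = 405 − √(405² − 2 × 232.222×10⁶/(0.85 × 25.4 × 420)) = 69.13 mm.
A_s = 0.85 f'_c a b / f_y = 0.85 × 25.4 × 69.13 × 420 / 420 = 1492.5 mm².

A_s ≈ 1490 mm²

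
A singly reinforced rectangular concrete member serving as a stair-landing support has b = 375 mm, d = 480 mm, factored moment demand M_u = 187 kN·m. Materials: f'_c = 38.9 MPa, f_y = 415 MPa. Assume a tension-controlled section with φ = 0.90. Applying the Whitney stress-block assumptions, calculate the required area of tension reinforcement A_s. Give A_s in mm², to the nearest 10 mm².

A_s ≈ 1080 mm²

M_n = M_u/φ = 187/0.90 = 207.778 kN·m.
With M_n = 0.85 f'_c a b (d − a/2), solve the quadratic for a:
a = d − √(d² − 2M_n/(0.85 f'_c b)) = 480 − √(480² − 2 × 207.778×10⁶/(0.85 × 38.9 × 375)) = 36.28 mm.
A_s = 0.85 f'_c a b / f_y = 0.85 × 38.9 × 36.28 × 375 / 415 = 1084.0 mm².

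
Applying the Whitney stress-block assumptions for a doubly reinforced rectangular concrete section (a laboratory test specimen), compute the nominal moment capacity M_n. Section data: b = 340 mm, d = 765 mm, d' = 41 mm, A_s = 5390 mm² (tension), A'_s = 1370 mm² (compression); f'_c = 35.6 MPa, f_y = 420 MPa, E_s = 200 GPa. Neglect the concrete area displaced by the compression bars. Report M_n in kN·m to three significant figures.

M_n ≈ 1570 kN·m

Assume both tension and compression steel yield.
Net tension couple steel: A_s − A'_s = 4020 mm².
a = (A_s − A'_s) f_y / (0.85 f'_c b) = 1688400/(0.85 × 35.6 × 340) = 164.11 mm.
c = a/β₁ = 164.11/0.796 = 206.17 mm; ε'_s = 0.003(c − d')/c = 0.0024 ≥ f_y/E_s = 0.0021, so compression steel does yield.
M_n = (A_s − A'_s) f_y (d − a/2) + A'_s f_y (d − d') = [1688400 × (765 − 82.055) + 575400 × (765 − 41)] × 10⁻⁶ = 1153.08 + 416.59 = 1569.67 kN·m.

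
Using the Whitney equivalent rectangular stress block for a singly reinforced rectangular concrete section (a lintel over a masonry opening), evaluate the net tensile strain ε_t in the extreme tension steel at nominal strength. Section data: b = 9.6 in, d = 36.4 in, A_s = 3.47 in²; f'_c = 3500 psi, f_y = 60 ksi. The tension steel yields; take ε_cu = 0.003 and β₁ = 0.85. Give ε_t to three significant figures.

a = A_s f_y/(0.85 f'_c b) = 7.290 in.
β₁ = 0.85, so c = a/β₁ = 7.290/0.85 = 8.576 in.
From the linear strain diagram with ε_cu = 0.003: ε_t = 0.003 (d − c)/c = 0.003 × (36.4 − 8.576)/8.576 = 0.00973.
Since ε_t ≥ 0.005, the section is tension-controlled.

ε_t ≈ 0.00973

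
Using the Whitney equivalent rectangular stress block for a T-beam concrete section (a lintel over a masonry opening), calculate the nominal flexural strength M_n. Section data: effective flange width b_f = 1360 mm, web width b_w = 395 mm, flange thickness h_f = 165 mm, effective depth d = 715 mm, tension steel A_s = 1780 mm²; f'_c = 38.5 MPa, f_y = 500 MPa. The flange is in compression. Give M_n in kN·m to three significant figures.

M_n ≈ 627 kN·m

Tension: T = A_s f_y = 1780 × 500 = 890000 N.
Try a within the flange: a = T/(0.85 f'_c b_f) = 890000/(0.85 × 38.5 × 1360) = 20.00 mm.
Since a = 20.00 ≤ h_f = 165 mm, the stress block lies entirely in the flange; analyse as a rectangular beam of width b_f.
M_n = T(d − a/2) = 890000 × (715 − 10) = 627.45 × 10⁶ N·mm.
M_n = 627.45 kN·m.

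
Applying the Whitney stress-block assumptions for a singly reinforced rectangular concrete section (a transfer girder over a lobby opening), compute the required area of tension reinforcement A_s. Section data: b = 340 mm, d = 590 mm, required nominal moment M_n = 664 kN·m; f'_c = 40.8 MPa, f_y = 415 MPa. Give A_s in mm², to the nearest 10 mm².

With M_n = 0.85 f'_c a b (d − a/2), solve the quadratic for a:
a = d − √(d² − 2M_n/(0.85 f'_c b)) = 590 − √(590² − 2 × 664×10⁶/(0.85 × 40.8 × 340)) = 104.74 mm.
A_s = 0.85 f'_c a b / f_y = 0.85 × 40.8 × 104.74 × 340 / 415 = 2975.9 mm².

A_s ≈ 2980 mm²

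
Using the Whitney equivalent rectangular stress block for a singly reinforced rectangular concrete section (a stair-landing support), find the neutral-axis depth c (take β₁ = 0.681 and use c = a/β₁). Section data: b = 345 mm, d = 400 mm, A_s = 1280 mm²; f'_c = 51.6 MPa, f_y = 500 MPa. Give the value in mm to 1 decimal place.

c ≈ 62.1 mm

T = A_s f_y = 1280 × 500 = 640000 N = 640 kN.
Setting C = 0.85 f'_c a b equal to T: a = 640000/(0.85 × 51.6 × 345) = 42.295 mm.
With β₁ = 0.681, c = a/β₁ = 42.295/0.681 = 62.1 mm.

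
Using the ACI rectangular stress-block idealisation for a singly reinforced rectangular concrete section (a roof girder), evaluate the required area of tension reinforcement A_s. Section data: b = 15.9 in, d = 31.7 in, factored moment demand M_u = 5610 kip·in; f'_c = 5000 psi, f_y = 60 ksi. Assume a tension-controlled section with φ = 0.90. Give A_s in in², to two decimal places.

M_n = M_u/φ = 5610/0.90 = 6233.33 kip·in.
From M_n = 0.85 f'_c a b (d − a/2):
a = d − √(d² − 2M_n/(0.85 f'_c b)) = 31.7 − √(31.7² − 2 × 6233.33/(0.85 × 5 × 15.9)) = 3.057 in.
A_s = 0.85 f'_c a b / f_y = 0.85 × 5 × 3.057 × 15.9 / 60 = 3.443 in².

A_s ≈ 3.44 in²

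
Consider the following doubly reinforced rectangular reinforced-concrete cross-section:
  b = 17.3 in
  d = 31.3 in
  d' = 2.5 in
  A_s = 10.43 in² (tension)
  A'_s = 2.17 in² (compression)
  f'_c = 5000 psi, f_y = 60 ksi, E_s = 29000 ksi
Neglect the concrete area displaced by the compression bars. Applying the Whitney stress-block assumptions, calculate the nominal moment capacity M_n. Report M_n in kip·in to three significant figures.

M_n ≈ 17600 kip·in

Assume both steels yield.
a = (A_s − A'_s) f_y/(0.85 f'_c b) = (10.43 − 2.17) × 60/(0.85 × 5 × 17.3) = 6.741 in.
c = a/β₁ = 6.741/0.8 = 8.426 in; ε'_s = 0.003(c − d')/c = 0.0021 ≥ ε_y = 0.0021, so the compression steel yields.
M_n = (A_s − A'_s) f_y (d − a/2) + A'_s f_y (d − d') = 495.6 × (31.3 − 3.3705) + 130.2 × (31.3 − 2.5) = 13841.9 + 3749.8 = 17591.7 kip·in.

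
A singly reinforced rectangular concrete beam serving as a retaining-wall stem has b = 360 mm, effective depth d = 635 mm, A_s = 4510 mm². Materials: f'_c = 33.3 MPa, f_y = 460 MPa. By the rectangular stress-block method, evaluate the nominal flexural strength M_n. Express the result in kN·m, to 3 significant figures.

T = A_s f_y = 4510 × 460 = 2074600 N = 2074.6 kN.
From C = T: a = T/(0.85 f'_c b) = 2074600/(0.85 × 33.3 × 360) = 203.60 mm.
M_n = T(d − a/2) = 2074.6 kN × (635 − 101.8) mm = 1106.18 kN·m.

M_n ≈ 1110 kN·m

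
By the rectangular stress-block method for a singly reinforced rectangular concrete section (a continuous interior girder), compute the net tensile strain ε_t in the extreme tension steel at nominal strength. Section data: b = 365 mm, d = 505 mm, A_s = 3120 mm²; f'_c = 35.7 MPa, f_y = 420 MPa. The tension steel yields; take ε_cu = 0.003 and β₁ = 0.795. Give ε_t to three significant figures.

a = A_s f_y/(0.85 f'_c b) = 118.31 mm.
β₁ = 0.795, so c = a/β₁ = 118.31/0.795 = 148.82 mm.
From the linear strain diagram with ε_cu = 0.003: ε_t = 0.003 (d − c)/c = 0.003 × (505 − 148.82)/148.82 = 0.00718.
Since ε_t ≥ 0.005, the section is tension-controlled.

ε_t ≈ 0.00718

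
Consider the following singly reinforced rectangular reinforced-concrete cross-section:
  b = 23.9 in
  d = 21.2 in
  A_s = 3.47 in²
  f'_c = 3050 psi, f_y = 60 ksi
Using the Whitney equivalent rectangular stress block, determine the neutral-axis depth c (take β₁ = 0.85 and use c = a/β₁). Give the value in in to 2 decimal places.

c ≈ 3.95 in

T = A_s f_y = 3.47 × 60 = 208.2 kips.
a = T/(0.85 f'_c b) = 208.2/(0.85 × 3.05 × 23.9) = 3.3602 in.
With β₁ = 0.85, c = a/β₁ = 3.3602/0.85 = 3.95 in.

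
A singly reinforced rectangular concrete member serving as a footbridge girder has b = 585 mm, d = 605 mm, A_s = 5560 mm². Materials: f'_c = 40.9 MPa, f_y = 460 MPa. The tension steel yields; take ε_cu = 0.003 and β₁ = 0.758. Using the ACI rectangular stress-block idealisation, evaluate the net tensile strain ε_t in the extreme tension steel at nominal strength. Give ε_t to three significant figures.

ε_t ≈ 0.00794

a = A_s f_y/(0.85 f'_c b) = 125.76 mm.
β₁ = 0.758, so c = a/β₁ = 125.76/0.758 = 165.91 mm.
From the linear strain diagram with ε_cu = 0.003: ε_t = 0.003 (d − c)/c = 0.003 × (605 − 165.91)/165.91 = 0.00794.
Since ε_t ≥ 0.005, the section is tension-controlled.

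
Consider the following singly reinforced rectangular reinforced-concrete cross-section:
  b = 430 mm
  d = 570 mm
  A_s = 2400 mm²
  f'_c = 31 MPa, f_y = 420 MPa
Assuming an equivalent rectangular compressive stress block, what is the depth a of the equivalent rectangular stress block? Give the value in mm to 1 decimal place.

T = A_s f_y = 2400 × 420 = 1008000 N = 1008 kN.
Setting C = 0.85 f'_c a b equal to T: a = 1008000/(0.85 × 31 × 430) = 89.0 mm.

a ≈ 89.0 mm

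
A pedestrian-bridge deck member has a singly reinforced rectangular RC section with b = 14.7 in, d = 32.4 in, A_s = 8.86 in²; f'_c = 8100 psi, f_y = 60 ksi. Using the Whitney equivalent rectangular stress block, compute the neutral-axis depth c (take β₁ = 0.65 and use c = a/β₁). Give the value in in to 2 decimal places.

T = A_s f_y = 8.86 × 60 = 531.6 kips.
a = T/(0.85 f'_c b) = 531.6/(0.85 × 8.1 × 14.7) = 5.2525 in.
With β₁ = 0.65, c = a/β₁ = 5.2525/0.65 = 8.08 in.

c ≈ 8.08 in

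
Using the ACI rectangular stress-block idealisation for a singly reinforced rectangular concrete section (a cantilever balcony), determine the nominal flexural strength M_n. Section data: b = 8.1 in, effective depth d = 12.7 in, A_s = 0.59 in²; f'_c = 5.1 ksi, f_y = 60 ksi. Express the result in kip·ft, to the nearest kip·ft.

T = A_s f_y = 0.59 × 60 = 35.4 kips.
a = T/(0.85 f'_c b) = 35.4/(0.85 × 5.1 × 8.1) = 1.008 in.
M_n = T(d − a/2) = 35.4 × (12.7 − 0.504) = 431.7 kip·in = 431.7/12 = 35.98 kip·ft.

M_n ≈ 36 kip·ft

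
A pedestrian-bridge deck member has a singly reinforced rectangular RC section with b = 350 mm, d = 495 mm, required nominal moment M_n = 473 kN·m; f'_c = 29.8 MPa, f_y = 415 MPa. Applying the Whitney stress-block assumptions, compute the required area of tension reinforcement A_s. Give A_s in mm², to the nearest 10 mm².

With M_n = 0.85 f'_c a b (d − a/2), solve the quadratic for a:
a = d − √(d² − 2M_n/(0.85 f'_c b)) = 495 − √(495² − 2 × 473×10⁶/(0.85 × 29.8 × 350)) = 123.09 mm.
A_s = 0.85 f'_c a b / f_y = 0.85 × 29.8 × 123.09 × 350 / 415 = 2629.5 mm².

A_s ≈ 2630 mm²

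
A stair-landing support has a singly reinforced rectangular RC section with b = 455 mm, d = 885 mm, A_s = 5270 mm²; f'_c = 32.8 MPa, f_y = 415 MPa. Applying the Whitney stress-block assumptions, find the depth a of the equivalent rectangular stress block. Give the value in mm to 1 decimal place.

a ≈ 172.4 mm

T = A_s f_y = 5270 × 415 = 2187050 N = 2187.05 kN.
Setting C = 0.85 f'_c a b equal to T: a = 2187050/(0.85 × 32.8 × 455) = 172.4 mm.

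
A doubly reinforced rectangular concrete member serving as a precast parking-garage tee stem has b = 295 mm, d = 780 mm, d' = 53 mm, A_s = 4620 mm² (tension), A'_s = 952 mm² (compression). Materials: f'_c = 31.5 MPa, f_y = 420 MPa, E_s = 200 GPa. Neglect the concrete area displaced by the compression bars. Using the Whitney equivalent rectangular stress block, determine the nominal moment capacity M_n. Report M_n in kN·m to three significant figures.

Assume both tension and compression steel yield.
Net tension couple steel: A_s − A'_s = 3668 mm².
a = (A_s − A'_s) f_y / (0.85 f'_c b) = 1540560/(0.85 × 31.5 × 295) = 195.04 mm.
c = a/β₁ = 195.04/0.825 = 236.41 mm; ε'_s = 0.003(c − d')/c = 0.0023 ≥ f_y/E_s = 0.0021, so compression steel does yield.
M_n = (A_s − A'_s) f_y (d − a/2) + A'_s f_y (d − d') = [1540560 × (780 − 97.52) + 399840 × (780 − 53)] × 10⁻⁶ = 1051.40 + 290.68 = 1342.08 kN·m.

M_n ≈ 1340 kN·m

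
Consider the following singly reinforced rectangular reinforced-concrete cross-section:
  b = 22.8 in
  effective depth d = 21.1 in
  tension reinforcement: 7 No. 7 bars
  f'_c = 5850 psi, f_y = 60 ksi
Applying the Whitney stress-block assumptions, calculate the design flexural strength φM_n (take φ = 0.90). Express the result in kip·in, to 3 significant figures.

A_s = 7 × 0.6 = 4.2 in².
T = A_s f_y = 4.2 × 60 = 252 kips.
a = T/(0.85 f'_c b) = 252/(0.85 × 5.85 × 22.8) = 2.223 in.
M_n = T(d − a/2) = 252 × (21.1 − 1.1115) = 5037.1 kip·in.
φM_n = 0.90 × 5037.1 = 4533.4 kip·in.

φM_n ≈ 4530 kip·in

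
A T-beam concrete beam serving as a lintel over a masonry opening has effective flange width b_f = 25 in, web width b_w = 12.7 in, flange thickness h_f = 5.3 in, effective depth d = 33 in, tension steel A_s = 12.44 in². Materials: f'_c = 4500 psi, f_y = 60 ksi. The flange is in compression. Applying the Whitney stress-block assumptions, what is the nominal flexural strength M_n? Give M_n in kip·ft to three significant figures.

Tension: T = A_s f_y = 12.44 × 60 = 746.4 kips.
Try a within the flange: a = T/(0.85 f'_c b_f) = 746.4/(0.85 × 4.5 × 25) = 7.805 in.
a = 7.805 > h_f = 5.3 in: the block extends into the web. Split into flange-overhang and web parts.
C_f = 0.85 f'_c (b_f − b_w) h_f = 0.85 × 4.5 × (25 − 12.7) × 5.3 = 249.4 kips.
Remaining web compression depth: a_w = (T − C_f)/(0.85 f'_c b_w) = (746.4 − 249.4)/(0.85 × 4.5 × 12.7) = 10.231 in.
M_n = C_f(d − h_f/2) + (T − C_f)(d − a_w/2) = 249.4 × (33 − 2.65) + 497 × (33 − 5.1155) = 7569.3 + 13858.6 = 21427.9 kip·in.
M_n = 21427.9/12 = 1785.66 kip·ft.

M_n ≈ 1790 kip·ft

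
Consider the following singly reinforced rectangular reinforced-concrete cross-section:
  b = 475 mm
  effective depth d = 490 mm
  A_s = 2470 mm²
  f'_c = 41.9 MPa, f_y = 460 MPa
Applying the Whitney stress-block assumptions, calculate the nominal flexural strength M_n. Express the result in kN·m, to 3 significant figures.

M_n ≈ 519 kN·m

T = A_s f_y = 2470 × 460 = 1136200 N = 1136.2 kN.
From C = T: a = T/(0.85 f'_c b) = 1136200/(0.85 × 41.9 × 475) = 67.16 mm.
M_n = T(d − a/2) = 1136.2 kN × (490 − 33.58) mm = 518.58 kN·m.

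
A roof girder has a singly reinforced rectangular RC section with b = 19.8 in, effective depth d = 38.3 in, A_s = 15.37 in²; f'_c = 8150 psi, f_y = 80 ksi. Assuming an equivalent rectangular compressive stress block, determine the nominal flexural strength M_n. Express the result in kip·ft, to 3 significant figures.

T = A_s f_y = 15.37 × 80 = 1229.6 kips.
a = T/(0.85 f'_c b) = 1229.6/(0.85 × 8.15 × 19.8) = 8.964 in.
M_n = T(d − a/2) = 1229.6 × (38.3 − 4.482) = 41582.6 kip·in = 41582.6/12 = 3465.22 kip·ft.

M_n ≈ 3470 kip·ft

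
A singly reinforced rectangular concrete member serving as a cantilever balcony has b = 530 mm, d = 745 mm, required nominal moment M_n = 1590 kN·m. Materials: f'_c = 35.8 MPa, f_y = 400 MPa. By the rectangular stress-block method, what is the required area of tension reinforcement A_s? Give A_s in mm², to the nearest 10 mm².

With M_n = 0.85 f'_c a b (d − a/2), solve the quadratic for a:
a = d − √(d² − 2M_n/(0.85 f'_c b)) = 745 − √(745² − 2 × 1590×10⁶/(0.85 × 35.8 × 530)) = 146.79 mm.
A_s = 0.85 f'_c a b / f_y = 0.85 × 35.8 × 146.79 × 530 / 400 = 5918.5 mm².

A_s ≈ 5920 mm²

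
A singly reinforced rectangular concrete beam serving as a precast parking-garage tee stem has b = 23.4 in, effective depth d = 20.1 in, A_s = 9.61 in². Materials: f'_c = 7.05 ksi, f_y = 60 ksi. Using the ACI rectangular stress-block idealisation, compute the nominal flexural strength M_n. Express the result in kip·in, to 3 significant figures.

M_n ≈ 10400 kip·in

T = A_s f_y = 9.61 × 60 = 576.6 kips.
a = T/(0.85 f'_c b) = 576.6/(0.85 × 7.05 × 23.4) = 4.112 in.
M_n = T(d − a/2) = 576.6 × (20.1 − 2.056) = 10404.2 kip·in.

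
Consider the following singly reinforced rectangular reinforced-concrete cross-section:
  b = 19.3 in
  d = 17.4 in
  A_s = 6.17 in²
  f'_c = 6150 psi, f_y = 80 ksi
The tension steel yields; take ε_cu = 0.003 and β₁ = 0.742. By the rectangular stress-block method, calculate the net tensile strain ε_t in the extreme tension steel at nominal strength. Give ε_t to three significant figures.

a = A_s f_y/(0.85 f'_c b) = 4.892 in.
β₁ = 0.742, so c = a/β₁ = 4.892/0.742 = 6.593 in.
From the linear strain diagram with ε_cu = 0.003: ε_t = 0.003 (d − c)/c = 0.003 × (17.4 − 6.593)/6.593 = 0.00492.
ε_t is between 0.004 and 0.005 — transition zone.

ε_t ≈ 0.00492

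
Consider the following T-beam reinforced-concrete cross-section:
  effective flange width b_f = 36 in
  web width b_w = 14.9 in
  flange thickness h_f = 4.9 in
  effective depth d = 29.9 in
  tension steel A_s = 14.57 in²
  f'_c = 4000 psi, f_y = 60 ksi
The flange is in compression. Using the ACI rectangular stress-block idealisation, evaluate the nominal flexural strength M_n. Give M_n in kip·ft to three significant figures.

M_n ≈ 1880 kip·ft

Tension: T = A_s f_y = 14.57 × 60 = 874.2 kips.
Try a within the flange: a = T/(0.85 f'_c b_f) = 874.2/(0.85 × 4 × 36) = 7.142 in.
a = 7.142 > h_f = 4.9 in: the block extends into the web. Split into flange-overhang and web parts.
C_f = 0.85 f'_c (b_f − b_w) h_f = 0.85 × 4 × (36 − 14.9) × 4.9 = 351.5 kips.
Remaining web compression depth: a_w = (T − C_f)/(0.85 f'_c b_w) = (874.2 − 351.5)/(0.85 × 4 × 14.9) = 10.318 in.
M_n = C_f(d − h_f/2) + (T − C_f)(d − a_w/2) = 351.5 × (29.9 − 2.45) + 522.7 × (29.9 − 5.159) = 9648.7 + 12932.1 = 22580.8 kip·in.
M_n = 22580.8/12 = 1881.73 kip·ft.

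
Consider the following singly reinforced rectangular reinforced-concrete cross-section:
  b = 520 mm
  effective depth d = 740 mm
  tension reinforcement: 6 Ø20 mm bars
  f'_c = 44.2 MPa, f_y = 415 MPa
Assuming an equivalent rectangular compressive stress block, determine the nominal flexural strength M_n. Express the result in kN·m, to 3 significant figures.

A_s = 6 × 314 = 1884 mm².
T = A_s f_y = 1884 × 415 = 781860 N = 781.86 kN.
From C = T: a = T/(0.85 f'_c b) = 781860/(0.85 × 44.2 × 520) = 40.02 mm.
M_n = T(d − a/2) = 781.86 kN × (740 − 20.01) mm = 562.93 kN·m.

M_n ≈ 563 kN·m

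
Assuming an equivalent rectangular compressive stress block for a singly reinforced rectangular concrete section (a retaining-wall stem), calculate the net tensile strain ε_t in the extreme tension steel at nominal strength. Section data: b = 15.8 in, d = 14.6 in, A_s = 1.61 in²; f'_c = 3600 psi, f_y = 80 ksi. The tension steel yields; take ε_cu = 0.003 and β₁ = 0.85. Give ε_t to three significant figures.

ε_t ≈ 0.0110

a = A_s f_y/(0.85 f'_c b) = 2.664 in.
β₁ = 0.85, so c = a/β₁ = 2.664/0.85 = 3.134 in.
From the linear strain diagram with ε_cu = 0.003: ε_t = 0.003 (d − c)/c = 0.003 × (14.6 − 3.134)/3.134 = 0.0110.
Since ε_t ≥ 0.005, the section is tension-controlled.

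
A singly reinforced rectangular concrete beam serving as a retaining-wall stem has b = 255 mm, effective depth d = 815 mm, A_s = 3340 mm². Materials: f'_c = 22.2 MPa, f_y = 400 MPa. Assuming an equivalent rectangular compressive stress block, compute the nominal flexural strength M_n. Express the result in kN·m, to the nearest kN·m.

M_n ≈ 903 kN·m

T = A_s f_y = 3340 × 400 = 1336000 N = 1336 kN.
From C = T: a = T/(0.85 f'_c b) = 1336000/(0.85 × 22.2 × 255) = 277.65 mm.
M_n = T(d − a/2) = 1336 kN × (815 − 138.825) mm = 903.37 kN·m.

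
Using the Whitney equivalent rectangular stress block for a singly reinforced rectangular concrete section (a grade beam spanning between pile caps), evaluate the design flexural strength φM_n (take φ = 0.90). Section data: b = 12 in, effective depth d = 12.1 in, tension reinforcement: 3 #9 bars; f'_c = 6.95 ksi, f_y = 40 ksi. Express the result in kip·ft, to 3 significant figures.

A_s = 3 × 1 = 3 in².
T = A_s f_y = 3 × 40 = 120 kips.
a = T/(0.85 f'_c b) = 120/(0.85 × 6.95 × 12) = 1.693 in.
M_n = T(d − a/2) = 120 × (12.1 − 0.8465) = 1350.4 kip·in = 1350.4/12 = 112.53 kip·ft.
φM_n = 0.90 × 112.53 = 101.28 kip·ft.

φM_n ≈ 101 kip·ft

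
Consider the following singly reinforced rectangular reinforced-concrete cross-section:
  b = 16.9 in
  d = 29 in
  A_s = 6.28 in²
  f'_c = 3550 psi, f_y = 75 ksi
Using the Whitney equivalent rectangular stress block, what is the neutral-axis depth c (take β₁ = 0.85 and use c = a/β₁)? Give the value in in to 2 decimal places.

T = A_s f_y = 6.28 × 75 = 471 kips.
a = T/(0.85 f'_c b) = 471/(0.85 × 3.55 × 16.9) = 9.2361 in.
With β₁ = 0.85, c = a/β₁ = 9.2361/0.85 = 10.87 in.

c ≈ 10.87 in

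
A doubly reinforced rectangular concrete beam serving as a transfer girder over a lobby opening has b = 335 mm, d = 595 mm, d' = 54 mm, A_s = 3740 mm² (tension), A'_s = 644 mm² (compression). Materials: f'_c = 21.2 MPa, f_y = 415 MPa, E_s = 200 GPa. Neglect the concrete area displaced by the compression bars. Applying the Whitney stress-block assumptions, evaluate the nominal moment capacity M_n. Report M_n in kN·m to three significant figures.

M_n ≈ 772 kN·m

Assume both tension and compression steel yield.
Net tension couple steel: A_s − A'_s = 3096 mm².
a = (A_s − A'_s) f_y / (0.85 f'_c b) = 1284840/(0.85 × 21.2 × 335) = 212.84 mm.
c = a/β₁ = 212.84/0.85 = 250.40 mm; ε'_s = 0.003(c − d')/c = 0.0024 ≥ f_y/E_s = 0.0021, so compression steel does yield.
M_n = (A_s − A'_s) f_y (d − a/2) + A'_s f_y (d − d') = [1284840 × (595 − 106.42) + 267260 × (595 − 54)] × 10⁻⁶ = 627.75 + 144.59 = 772.34 kN·m.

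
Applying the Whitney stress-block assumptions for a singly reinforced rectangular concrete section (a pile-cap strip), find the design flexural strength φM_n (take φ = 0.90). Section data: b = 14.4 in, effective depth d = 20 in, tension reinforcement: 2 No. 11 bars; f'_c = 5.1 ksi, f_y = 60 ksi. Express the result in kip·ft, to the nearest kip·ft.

A_s = 2 × 1.56 = 3.12 in².
T = A_s f_y = 3.12 × 60 = 187.2 kips.
a = T/(0.85 f'_c b) = 187.2/(0.85 × 5.1 × 14.4) = 2.999 in.
M_n = T(d − a/2) = 187.2 × (20 − 1.4995) = 3463.3 kip·in = 3463.3/12 = 288.61 kip·ft.
φM_n = 0.90 × 288.61 = 259.75 kip·ft.

φM_n ≈ 260 kip·ft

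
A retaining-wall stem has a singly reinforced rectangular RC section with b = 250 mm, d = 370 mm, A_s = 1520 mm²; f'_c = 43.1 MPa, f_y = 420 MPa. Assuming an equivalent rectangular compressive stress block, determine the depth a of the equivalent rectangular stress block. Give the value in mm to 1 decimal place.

a ≈ 69.7 mm

T = A_s f_y = 1520 × 420 = 638400 N = 638.4 kN.
Setting C = 0.85 f'_c a b equal to T: a = 638400/(0.85 × 43.1 × 250) = 69.7 mm.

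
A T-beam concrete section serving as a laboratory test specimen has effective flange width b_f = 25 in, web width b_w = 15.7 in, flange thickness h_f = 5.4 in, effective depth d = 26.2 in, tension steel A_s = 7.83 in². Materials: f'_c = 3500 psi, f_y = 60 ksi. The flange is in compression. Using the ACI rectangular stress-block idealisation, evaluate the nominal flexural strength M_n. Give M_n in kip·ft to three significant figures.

M_n ≈ 901 kip·ft

Tension: T = A_s f_y = 7.83 × 60 = 469.8 kips.
Try a within the flange: a = T/(0.85 f'_c b_f) = 469.8/(0.85 × 3.5 × 25) = 6.317 in.
a = 6.317 > h_f = 5.4 in: the block extends into the web. Split into flange-overhang and web parts.
C_f = 0.85 f'_c (b_f − b_w) h_f = 0.85 × 3.5 × (25 − 15.7) × 5.4 = 149.4 kips.
Remaining web compression depth: a_w = (T − C_f)/(0.85 f'_c b_w) = (469.8 − 149.4)/(0.85 × 3.5 × 15.7) = 6.860 in.
M_n = C_f(d − h_f/2) + (T − C_f)(d − a_w/2) = 149.4 × (26.2 − 2.7) + 320.4 × (26.2 − 3.43) = 3510.9 + 7295.5 = 10806.4 kip·in.
M_n = 10806.4/12 = 900.53 kip·ft.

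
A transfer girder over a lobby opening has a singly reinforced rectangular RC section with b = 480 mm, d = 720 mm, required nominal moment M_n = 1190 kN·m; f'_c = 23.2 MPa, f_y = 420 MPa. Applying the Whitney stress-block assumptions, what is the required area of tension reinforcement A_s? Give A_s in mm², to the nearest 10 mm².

A_s ≈ 4580 mm²

With M_n = 0.85 f'_c a b (d − a/2), solve the quadratic for a:
a = d − √(d² − 2M_n/(0.85 f'_c b)) = 720 − √(720² − 2 × 1190×10⁶/(0.85 × 23.2 × 480)) = 203.32 mm.
A_s = 0.85 f'_c a b / f_y = 0.85 × 23.2 × 203.32 × 480 / 420 = 4582.3 mm².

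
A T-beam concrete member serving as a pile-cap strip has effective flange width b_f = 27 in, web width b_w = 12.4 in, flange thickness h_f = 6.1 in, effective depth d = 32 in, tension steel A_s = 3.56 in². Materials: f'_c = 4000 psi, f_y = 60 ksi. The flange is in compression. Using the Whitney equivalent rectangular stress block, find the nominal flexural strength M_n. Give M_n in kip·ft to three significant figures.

Tension: T = A_s f_y = 3.56 × 60 = 213.6 kips.
Try a within the flange: a = T/(0.85 f'_c b_f) = 213.6/(0.85 × 4 × 27) = 2.327 in.
Since a = 2.327 ≤ h_f = 6.1 in, the stress block lies entirely in the flange; analyse as a rectangular beam of width b_f.
M_n = T(d − a/2) = 213.6 × (32 − 1.1635) = 6586.7 kip·in.
M_n = 6586.7/12 = 548.89 kip·ft.

M_n ≈ 549 kip·ft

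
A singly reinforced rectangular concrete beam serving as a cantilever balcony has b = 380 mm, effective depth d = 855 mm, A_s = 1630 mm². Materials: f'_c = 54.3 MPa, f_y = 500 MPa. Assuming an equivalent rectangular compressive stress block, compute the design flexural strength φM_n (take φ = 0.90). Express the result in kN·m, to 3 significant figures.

φM_n ≈ 610 kN·m

T = A_s f_y = 1630 × 500 = 815000 N = 815 kN.
From C = T: a = T/(0.85 f'_c b) = 815000/(0.85 × 54.3 × 380) = 46.47 mm.
M_n = T(d − a/2) = 815 kN × (855 − 23.235) mm = 677.89 kN·m.
φM_n = 0.90 × 677.89 = 610.10 kN·m.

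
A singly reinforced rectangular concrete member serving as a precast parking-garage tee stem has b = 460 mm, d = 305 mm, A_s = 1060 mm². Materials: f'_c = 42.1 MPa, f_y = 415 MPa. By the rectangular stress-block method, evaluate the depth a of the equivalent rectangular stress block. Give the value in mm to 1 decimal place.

T = A_s f_y = 1060 × 415 = 439900 N = 439.9 kN.
Setting C = 0.85 f'_c a b equal to T: a = 439900/(0.85 × 42.1 × 460) = 26.7 mm.

a ≈ 26.7 mm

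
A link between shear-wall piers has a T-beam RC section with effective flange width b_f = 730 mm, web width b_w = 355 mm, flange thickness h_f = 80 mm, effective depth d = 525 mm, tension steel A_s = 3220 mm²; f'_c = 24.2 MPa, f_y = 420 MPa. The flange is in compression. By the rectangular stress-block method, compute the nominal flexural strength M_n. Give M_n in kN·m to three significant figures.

M_n ≈ 648 kN·m

Tension: T = A_s f_y = 3220 × 420 = 1352400 N.
Try a within the flange: a = T/(0.85 f'_c b_f) = 1352400/(0.85 × 24.2 × 730) = 90.06 mm.
a = 90.06 > h_f = 80 mm: the block extends into the web. Split into flange-overhang and web parts.
C_f = 0.85 f'_c (b_f − b_w) h_f = 0.85 × 24.2 × (730 − 355) × 80 = 617100 N.
Remaining web compression depth: a_w = (T − C_f)/(0.85 f'_c b_w) = (1352400 − 617100)/(0.85 × 24.2 × 355) = 100.69 mm.
M_n = C_f(d − h_f/2) + (T − C_f)(d − a_w/2) = 617100 × (525 − 40) + 735300 × (525 − 50.345) = 299.29 + 349.01 = 648.30 × 10⁶ N·mm.
M_n = 648.30 kN·m.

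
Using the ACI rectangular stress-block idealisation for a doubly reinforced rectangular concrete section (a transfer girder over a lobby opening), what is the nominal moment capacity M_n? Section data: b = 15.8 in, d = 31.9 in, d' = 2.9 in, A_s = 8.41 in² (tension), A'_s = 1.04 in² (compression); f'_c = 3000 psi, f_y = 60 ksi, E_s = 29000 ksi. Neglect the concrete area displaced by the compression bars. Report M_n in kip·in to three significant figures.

M_n ≈ 13500 kip·in

Assume both steels yield.
a = (A_s − A'_s) f_y/(0.85 f'_c b) = (8.41 − 1.04) × 60/(0.85 × 3 × 15.8) = 10.975 in.
c = a/β₁ = 10.975/0.85 = 12.912 in; ε'_s = 0.003(c − d')/c = 0.0023 ≥ ε_y = 0.0021, so the compression steel yields.
M_n = (A_s − A'_s) f_y (d − a/2) + A'_s f_y (d − d') = 442.2 × (31.9 − 5.4875) + 62.4 × (31.9 − 2.9) = 11679.6 + 1809.6 = 13489.2 kip·in.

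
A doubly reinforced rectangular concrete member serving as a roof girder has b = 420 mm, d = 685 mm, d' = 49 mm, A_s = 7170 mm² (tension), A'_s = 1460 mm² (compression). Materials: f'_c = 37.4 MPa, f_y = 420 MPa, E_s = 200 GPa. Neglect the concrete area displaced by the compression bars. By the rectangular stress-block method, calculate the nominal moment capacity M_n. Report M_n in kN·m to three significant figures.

M_n ≈ 1820 kN·m

Assume both tension and compression steel yield.
Net tension couple steel: A_s − A'_s = 5710 mm².
a = (A_s − A'_s) f_y / (0.85 f'_c b) = 2398200/(0.85 × 37.4 × 420) = 179.62 mm.
c = a/β₁ = 179.62/0.783 = 229.40 mm; ε'_s = 0.003(c − d')/c = 0.0024 ≥ f_y/E_s = 0.0021, so compression steel does yield.
M_n = (A_s − A'_s) f_y (d − a/2) + A'_s f_y (d − d') = [2398200 × (685 − 89.81) + 613200 × (685 − 49)] × 10⁻⁶ = 1427.38 + 390.00 = 1817.38 kN·m.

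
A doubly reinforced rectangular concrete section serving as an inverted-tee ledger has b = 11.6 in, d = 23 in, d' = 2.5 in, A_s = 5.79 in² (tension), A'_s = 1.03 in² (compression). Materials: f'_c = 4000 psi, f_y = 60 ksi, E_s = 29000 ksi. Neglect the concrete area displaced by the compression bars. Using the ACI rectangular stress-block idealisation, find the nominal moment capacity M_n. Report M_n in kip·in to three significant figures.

M_n ≈ 6800 kip·in

Assume both steels yield.
a = (A_s − A'_s) f_y/(0.85 f'_c b) = (5.79 − 1.03) × 60/(0.85 × 4 × 11.6) = 7.241 in.
c = a/β₁ = 7.241/0.85 = 8.519 in; ε'_s = 0.003(c − d')/c = 0.0021 ≥ ε_y = 0.0021, so the compression steel yields.
M_n = (A_s − A'_s) f_y (d − a/2) + A'_s f_y (d − d') = 285.6 × (23 − 3.6205) + 61.8 × (23 − 2.5) = 5534.8 + 1266.9 = 6801.7 kip·in.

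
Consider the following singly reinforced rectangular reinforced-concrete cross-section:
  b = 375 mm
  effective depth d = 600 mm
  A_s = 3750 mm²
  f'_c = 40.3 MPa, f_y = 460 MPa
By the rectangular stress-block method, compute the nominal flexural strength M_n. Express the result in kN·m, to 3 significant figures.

M_n ≈ 919 kN·m

T = A_s f_y = 3750 × 460 = 1725000 N = 1725 kN.
From C = T: a = T/(0.85 f'_c b) = 1725000/(0.85 × 40.3 × 375) = 134.29 mm.
M_n = T(d − a/2) = 1725 kN × (600 − 67.145) mm = 919.17 kN·m.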